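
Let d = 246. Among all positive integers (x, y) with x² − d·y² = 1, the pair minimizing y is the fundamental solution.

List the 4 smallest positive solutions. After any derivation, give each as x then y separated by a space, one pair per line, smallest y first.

88805 5662
15772656049 1005627820
2801381440774085 178609557104538
497553357680112580801 31722843436331366360

d=246: √d = [15; 1,2,5,1,14,1,5,2,1,30] (ℓ=10, even), read p_9/q_9
i=0: a=15 ⇒ p=15, q=1
…
i=2: a=2 ⇒ p=47, q=3
i=3: a=5 ⇒ p=251, q=16
i=4: a=1 ⇒ p=298, q=19
i=5: a=14 ⇒ p=4423, q=282
…
i=7: a=5 ⇒ p=28028, q=1787
i=8: a=2 ⇒ p=60777, q=3875
i=9: a=1 ⇒ p=88805, q=5662
fundamental: x₁=88805, y₁=5662  (since 7886328025 − 246·32058244 = 1)
(88805+5662√246)^2 = 15772656049 + 1005627820√246
(88805+5662√246)^3 = 2801381440774085 + 178609557104538√246
(88805+5662√246)^4 = 497553357680112580801 + 31722843436331366360√246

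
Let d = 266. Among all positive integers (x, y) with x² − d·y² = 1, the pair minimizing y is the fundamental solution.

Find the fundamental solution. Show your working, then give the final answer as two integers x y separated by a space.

685 42

d=266: √d = [16; 3,4,3,32] (ℓ=4, even), read p_3/q_3
a_0=16:  p_0=16·1+0=16,  q_0=16·0+1=1
…
a_2=4:  p_2=4·49+16=212,  q_2=4·3+1=13
a_3=3:  p_3=3·212+49=685,  q_3=3·13+3=42
fundamental: x₁=685, y₁=42  (since 469225 − 266·1764 = 1)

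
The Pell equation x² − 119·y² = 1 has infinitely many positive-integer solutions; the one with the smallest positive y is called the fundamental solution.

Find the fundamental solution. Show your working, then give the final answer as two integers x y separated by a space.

120 11

d=119: √d = [10; 1,9,1,20] (ℓ=4, even), read p_3/q_3
step 0: (10, 1)  from 10·(1,0) + (0,1)
…
step 2: (109, 10)  from 9·(11,1) + (10,1)
step 3: (120, 11)  from 1·(109,10) + (11,1)
(x₁, y₁) = (120, 11);  120² − 119·11² = 1 ✓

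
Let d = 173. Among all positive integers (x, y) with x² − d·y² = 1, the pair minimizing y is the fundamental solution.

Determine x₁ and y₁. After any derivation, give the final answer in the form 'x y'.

2499849 190060

√173 = [13; 6,1,1,6,26, …], period ℓ=5 (odd) → k=9
k=0  a_k=13  p_k/q_k = 13/1
k=1  a_k=6  p_k/q_k = 79/6
k=2  a_k=1  p_k/q_k = 92/7
k=3  a_k=1  p_k/q_k = 171/13
k=4  a_k=6  p_k/q_k = 1118/85
k=5  a_k=26  p_k/q_k = 29239/2223
k=6  a_k=6  p_k/q_k = 176552/13423
k=7  a_k=1  p_k/q_k = 205791/15646
k=8  a_k=1  p_k/q_k = 382343/29069
k=9  a_k=6  p_k/q_k = 2499849/190060
→ (2499849, 190060).  Check: 2499849²=6249245022801, 173·190060²=6249245022800, difference 1.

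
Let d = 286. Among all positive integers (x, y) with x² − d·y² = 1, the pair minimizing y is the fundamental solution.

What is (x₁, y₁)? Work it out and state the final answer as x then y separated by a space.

d=286: √d = [16; 1,10,3,3,2,3,3,10,1,32] (ℓ=10, even), read p_9/q_9
i=0: a=16 ⇒ p=16, q=1
i=1: a=1 ⇒ p=17, q=1
i=2: a=10 ⇒ p=186, q=11
i=3: a=3 ⇒ p=575, q=34
i=4: a=3 ⇒ p=1911, q=113
…
i=6: a=3 ⇒ p=15102, q=893
i=7: a=3 ⇒ p=49703, q=2939
i=8: a=10 ⇒ p=512132, q=30283
i=9: a=1 ⇒ p=561835, q=33222
→ (561835, 33222).  Check: 561835²=315658567225, 286·33222²=315658567224, difference 1.

561835 33222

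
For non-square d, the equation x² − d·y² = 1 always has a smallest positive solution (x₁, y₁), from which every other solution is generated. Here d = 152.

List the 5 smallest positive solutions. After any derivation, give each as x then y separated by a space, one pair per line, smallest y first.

37 3
2737 222
202501 16425
14982337 1215228
1108490437 89910447

[12; 3,24] for √152; ℓ=2 ⇒ convergent index 1
a_0=12:  p_0=12·1+0=12,  q_0=12·0+1=1
a_1=3:  p_1=3·12+1=37,  q_1=3·1+0=3
fundamental: x₁=37, y₁=3  (since 1369 − 152·9 = 1)
k=2:  x_2 = 37·37+152·3·3 = 2737,  y_2 = 37·3+3·37 = 222
k=3:  x_3 = 37·2737+152·3·222 = 202501,  y_3 = 37·222+3·2737 = 16425
k=4:  x_4 = 37·202501+152·3·16425 = 14982337,  y_4 = 37·16425+3·202501 = 1215228
k=5:  x_5 = 37·14982337+152·3·1215228 = 1108490437,  y_5 = 37·1215228+3·14982337 = 89910447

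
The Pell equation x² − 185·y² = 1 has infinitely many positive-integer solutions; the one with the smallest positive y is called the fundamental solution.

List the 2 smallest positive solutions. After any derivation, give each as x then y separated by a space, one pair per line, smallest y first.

9249 680
171088001 12578640

[13; 1,1,1,1,26] for √185; ℓ=5 ⇒ convergent index 9
k=0  a_k=13  p_k/q_k = 13/1
k=1  a_k=1  p_k/q_k = 14/1
k=2  a_k=1  p_k/q_k = 27/2
k=3  a_k=1  p_k/q_k = 41/3
k=4  a_k=1  p_k/q_k = 68/5
k=5  a_k=26  p_k/q_k = 1809/133
k=6  a_k=1  p_k/q_k = 1877/138
k=7  a_k=1  p_k/q_k = 3686/271
k=8  a_k=1  p_k/q_k = 5563/409
k=9  a_k=1  p_k/q_k = 9249/680
fundamental: x₁=9249, y₁=680  (since 85544001 − 185·462400 = 1)
(9249+680√185)^2 = 171088001 + 12578640√185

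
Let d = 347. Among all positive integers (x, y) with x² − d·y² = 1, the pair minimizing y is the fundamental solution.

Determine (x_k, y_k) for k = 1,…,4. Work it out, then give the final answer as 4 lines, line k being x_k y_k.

√347 → a₀=18, period (1,1,1,2,4,…,1,1,36); ℓ=14 even so k=13
step 0: (18, 1)  from 18·(1,0) + (0,1)
…
step 2: (37, 2)  from 1·(19,1) + (18,1)
step 3: (56, 3)  from 1·(37,2) + (19,1)
…
step 5: (652, 35)  from 4·(149,8) + (56,3)
…
step 7: (14269, 766)  from 17·(801,43) + (652,35)
…
step 11: (238717, 12815)  from 1·(164168,8813) + (74549,4002)
step 12: (402885, 21628)  from 1·(238717,12815) + (164168,8813)
step 13: (641602, 34443)  from 1·(402885,21628) + (238717,12815)
(x₁, y₁) = (641602, 34443);  641602² − 347·34443² = 1 ✓
(641602+34443√347)^2 = 823306252807 + 44197395372√347
(641602+34443√347)^3 = 1056469876826312026 + 56714274530897445√347
(641602+34443√347)^4 = 1355666371822207590758497 + 72775983935101527618408√347

641602 34443
823306252807 44197395372
1056469876826312026 56714274530897445
1355666371822207590758497 72775983935101527618408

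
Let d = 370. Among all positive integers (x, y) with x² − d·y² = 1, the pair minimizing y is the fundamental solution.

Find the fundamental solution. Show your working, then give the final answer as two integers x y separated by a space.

213859 11118

√370 → a₀=19, period (4,4,38); ℓ=3 odd so k=5
a_0=19:  p_0=19·1+0=19,  q_0=19·0+1=1
…
a_3=38:  p_3=38·327+77=12503,  q_3=38·17+4=650
a_4=4:  p_4=4·12503+327=50339,  q_4=4·650+17=2617
a_5=4:  p_5=4·50339+12503=213859,  q_5=4·2617+650=11118
fundamental: x₁=213859, y₁=11118  (since 45735671881 − 370·123609924 = 1)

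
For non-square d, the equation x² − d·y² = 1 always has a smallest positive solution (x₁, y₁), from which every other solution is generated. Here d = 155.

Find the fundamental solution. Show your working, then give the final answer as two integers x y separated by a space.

[12; 2,4,2,24] for √155; ℓ=4 ⇒ convergent index 3
k=0  a_k=12  p_k/q_k = 12/1
…
k=2  a_k=4  p_k/q_k = 112/9
k=3  a_k=2  p_k/q_k = 249/20
→ (249, 20).  Check: 249²=62001, 155·20²=62000, difference 1.

249 20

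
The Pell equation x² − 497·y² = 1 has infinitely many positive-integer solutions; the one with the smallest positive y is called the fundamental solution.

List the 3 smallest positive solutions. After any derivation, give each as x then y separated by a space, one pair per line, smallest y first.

1201887 53912
2889064721537 129592263888
6944658661946678751 311510514535059400

d=497: √d = [22; 3,2,2,5,6,5,2,2,3,44] (ℓ=10, even), read p_9/q_9
k=0  a_k=22  p_k/q_k = 22/1
k=1  a_k=3  p_k/q_k = 67/3
k=2  a_k=2  p_k/q_k = 156/7
k=3  a_k=2  p_k/q_k = 379/17
k=4  a_k=5  p_k/q_k = 2051/92
k=5  a_k=6  p_k/q_k = 12685/569
k=6  a_k=5  p_k/q_k = 65476/2937
k=7  a_k=2  p_k/q_k = 143637/6443
k=8  a_k=2  p_k/q_k = 352750/15823
k=9  a_k=3  p_k/q_k = 1201887/53912
fundamental: x₁=1201887, y₁=53912  (since 1444532360769 − 497·2906503744 = 1)
(1201887+53912√497)^2 = 2889064721537 + 129592263888√497
(1201887+53912√497)^3 = 6944658661946678751 + 311510514535059400√497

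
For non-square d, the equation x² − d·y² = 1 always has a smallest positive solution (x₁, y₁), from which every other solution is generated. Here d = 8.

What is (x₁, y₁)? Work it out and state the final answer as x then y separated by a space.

3 1

√8 → a₀=2, period (1,4); ℓ=2 even so k=1
a_0=2:  p_0=2·1+0=2,  q_0=2·0+1=1
a_1=1:  p_1=1·2+1=3,  q_1=1·1+0=1
→ (3, 1).  Check: 3²=9, 8·1²=8, difference 1.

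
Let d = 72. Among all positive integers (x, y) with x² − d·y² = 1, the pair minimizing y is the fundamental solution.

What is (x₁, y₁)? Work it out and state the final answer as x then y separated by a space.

√72 → a₀=8, period (2,16); ℓ=2 even so k=1
i=0: a=8 ⇒ p=8, q=1
i=1: a=2 ⇒ p=17, q=2
→ (17, 2).  Check: 17²=289, 72·2²=288, difference 1.

17 2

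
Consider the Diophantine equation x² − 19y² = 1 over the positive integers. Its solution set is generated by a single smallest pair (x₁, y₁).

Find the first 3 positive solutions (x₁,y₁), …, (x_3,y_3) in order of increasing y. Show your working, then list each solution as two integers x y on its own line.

[4; 2,1,3,1,2,8] for √19; ℓ=6 ⇒ convergent index 5
k=0  a_k=4  p_k/q_k = 4/1
k=1  a_k=2  p_k/q_k = 9/2
k=2  a_k=1  p_k/q_k = 13/3
k=3  a_k=3  p_k/q_k = 48/11
k=4  a_k=1  p_k/q_k = 61/14
k=5  a_k=2  p_k/q_k = 170/39
(x₁, y₁) = (170, 39);  170² − 19·39² = 1 ✓
k=2:  x_2 = 170·170+19·39·39 = 57799,  y_2 = 170·39+39·170 = 13260
k=3:  x_3 = 170·57799+19·39·13260 = 19651490,  y_3 = 170·13260+39·57799 = 4508361

170 39
57799 13260
19651490 4508361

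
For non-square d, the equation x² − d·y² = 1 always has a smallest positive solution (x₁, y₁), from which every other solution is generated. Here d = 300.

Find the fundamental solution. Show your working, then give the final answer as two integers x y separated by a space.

1351 78

√300 = [17; 3,8,3,34, …], period ℓ=4 (even) → k=3
k=0  a_k=17  p_k/q_k = 17/1
k=1  a_k=3  p_k/q_k = 52/3
k=2  a_k=8  p_k/q_k = 433/25
k=3  a_k=3  p_k/q_k = 1351/78
(x₁, y₁) = (1351, 78);  1351² − 300·78² = 1 ✓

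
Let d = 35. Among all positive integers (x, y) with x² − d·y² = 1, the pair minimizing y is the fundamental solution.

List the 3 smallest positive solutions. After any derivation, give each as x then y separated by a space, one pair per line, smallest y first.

6 1
71 12
846 143

√35 → a₀=5, period (1,10); ℓ=2 even so k=1
a_0=5:  p_0=5·1+0=5,  q_0=5·0+1=1
a_1=1:  p_1=1·5+1=6,  q_1=1·1+0=1
(x₁, y₁) = (6, 1);  6² − 35·1² = 1 ✓
(x_2, y_2) = (6·6 + 35·1·1, 6·1 + 1·6) = (71, 12)
(x_3, y_3) = (6·71 + 35·1·12, 6·12 + 1·71) = (846, 143)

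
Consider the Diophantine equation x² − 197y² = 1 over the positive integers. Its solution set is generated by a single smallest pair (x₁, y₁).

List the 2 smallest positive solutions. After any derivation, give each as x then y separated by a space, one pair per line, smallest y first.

393 28
308897 22008

d=197: √d = [14; 28] (ℓ=1, odd), read p_1/q_1
i=0: a=14 ⇒ p=14, q=1
i=1: a=28 ⇒ p=393, q=28
→ (393, 28).  Check: 393²=154449, 197·28²=154448, difference 1.
k=2:  x_2 = 393·393+197·28·28 = 308897,  y_2 = 393·28+28·393 = 22008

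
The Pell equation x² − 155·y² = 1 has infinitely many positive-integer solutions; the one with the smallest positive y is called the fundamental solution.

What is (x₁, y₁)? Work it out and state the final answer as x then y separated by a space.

√155 → a₀=12, period (2,4,2,24); ℓ=4 even so k=3
a_0=12:  p_0=12·1+0=12,  q_0=12·0+1=1
a_1=2:  p_1=2·12+1=25,  q_1=2·1+0=2
a_2=4:  p_2=4·25+12=112,  q_2=4·2+1=9
a_3=2:  p_3=2·112+25=249,  q_3=2·9+2=20
→ (249, 20).  Check: 249²=62001, 155·20²=62000, difference 1.

249 20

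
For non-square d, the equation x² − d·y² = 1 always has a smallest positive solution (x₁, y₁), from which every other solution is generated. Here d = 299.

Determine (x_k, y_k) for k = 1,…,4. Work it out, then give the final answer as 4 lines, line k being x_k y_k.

415 24
344449 19920
285892255 16533576
237290227201 13722848160

d=299: √d = [17; 3,2,3,34] (ℓ=4, even), read p_3/q_3
i=0: a=17 ⇒ p=17, q=1
i=1: a=3 ⇒ p=52, q=3
i=2: a=2 ⇒ p=121, q=7
i=3: a=3 ⇒ p=415, q=24
→ (415, 24).  Check: 415²=172225, 299·24²=172224, difference 1.
(415+24√299)^2 = 344449 + 19920√299
(415+24√299)^3 = 285892255 + 16533576√299
(415+24√299)^4 = 237290227201 + 13722848160√299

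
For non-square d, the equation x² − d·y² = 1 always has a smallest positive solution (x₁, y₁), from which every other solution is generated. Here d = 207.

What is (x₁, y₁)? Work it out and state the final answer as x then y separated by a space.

√207 → a₀=14, period (2,1,1,2,1,1,2,28); ℓ=8 even so k=7
step 0: (14, 1)  from 14·(1,0) + (0,1)
…
step 2: (43, 3)  from 1·(29,2) + (14,1)
…
step 6: (446, 31)  from 1·(259,18) + (187,13)
step 7: (1151, 80)  from 2·(446,31) + (259,18)
fundamental: x₁=1151, y₁=80  (since 1324801 − 207·6400 = 1)

1151 80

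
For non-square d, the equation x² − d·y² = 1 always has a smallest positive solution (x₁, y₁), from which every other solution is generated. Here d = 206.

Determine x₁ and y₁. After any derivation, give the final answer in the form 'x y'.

59535 4148

√206 → a₀=14, period (2,1,5,14,5,1,2,28); ℓ=8 even so k=7
a_0=14:  p_0=14·1+0=14,  q_0=14·0+1=1
a_1=2:  p_1=2·14+1=29,  q_1=2·1+0=2
a_2=1:  p_2=1·29+14=43,  q_2=1·2+1=3
…
a_4=14:  p_4=14·244+43=3459,  q_4=14·17+3=241
a_5=5:  p_5=5·3459+244=17539,  q_5=5·241+17=1222
a_6=1:  p_6=1·17539+3459=20998,  q_6=1·1222+241=1463
a_7=2:  p_7=2·20998+17539=59535,  q_7=2·1463+1222=4148
fundamental: x₁=59535, y₁=4148  (since 3544416225 − 206·17205904 = 1)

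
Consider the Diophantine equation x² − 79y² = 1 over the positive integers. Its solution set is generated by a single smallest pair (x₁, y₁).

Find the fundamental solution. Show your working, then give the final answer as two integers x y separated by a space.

√79 = [8; 1,7,1,16, …], period ℓ=4 (even) → k=3
k=0  a_k=8  p_k/q_k = 8/1
…
k=2  a_k=7  p_k/q_k = 71/8
k=3  a_k=1  p_k/q_k = 80/9
(x₁, y₁) = (80, 9);  80² − 79·9² = 1 ✓

80 9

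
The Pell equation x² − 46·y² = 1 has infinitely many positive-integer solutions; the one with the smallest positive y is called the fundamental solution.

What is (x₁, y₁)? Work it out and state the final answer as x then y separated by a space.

[6; 1,3,1,1,2,6,2,1,1,3,1,12] for √46; ℓ=12 ⇒ convergent index 11
k=0  a_k=6  p_k/q_k = 6/1
…
k=3  a_k=1  p_k/q_k = 34/5
…
k=5  a_k=2  p_k/q_k = 156/23
k=6  a_k=6  p_k/q_k = 997/147
…
k=8  a_k=1  p_k/q_k = 3147/464
k=9  a_k=1  p_k/q_k = 5297/781
k=10  a_k=3  p_k/q_k = 19038/2807
k=11  a_k=1  p_k/q_k = 24335/3588
fundamental: x₁=24335, y₁=3588  (since 592192225 − 46·12873744 = 1)

24335 3588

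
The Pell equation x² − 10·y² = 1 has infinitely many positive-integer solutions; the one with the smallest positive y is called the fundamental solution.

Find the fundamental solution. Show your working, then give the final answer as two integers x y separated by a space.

19 6

d=10: √d = [3; 6] (ℓ=1, odd), read p_1/q_1
step 0: (3, 1)  from 3·(1,0) + (0,1)
step 1: (19, 6)  from 6·(3,1) + (1,0)
fundamental: x₁=19, y₁=6  (since 361 − 10·36 = 1)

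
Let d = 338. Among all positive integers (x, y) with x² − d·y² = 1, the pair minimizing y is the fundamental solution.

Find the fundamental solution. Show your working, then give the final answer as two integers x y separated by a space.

d=338: √d = [18; 2,1,1,2,36] (ℓ=5, odd), read p_9/q_9
k=0  a_k=18  p_k/q_k = 18/1
k=1  a_k=2  p_k/q_k = 37/2
k=2  a_k=1  p_k/q_k = 55/3
…
k=4  a_k=2  p_k/q_k = 239/13
k=5  a_k=36  p_k/q_k = 8696/473
…
k=7  a_k=1  p_k/q_k = 26327/1432
k=8  a_k=1  p_k/q_k = 43958/2391
k=9  a_k=2  p_k/q_k = 114243/6214
→ (114243, 6214).  Check: 114243²=13051463049, 338·6214²=13051463048, difference 1.

114243 6214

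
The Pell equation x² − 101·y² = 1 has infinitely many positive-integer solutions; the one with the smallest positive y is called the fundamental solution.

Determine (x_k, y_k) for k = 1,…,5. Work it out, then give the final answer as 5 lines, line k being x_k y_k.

201 20
80801 8040
32481801 3232060
13057603201 1299280080
5249124005001 522307360100

√101 → a₀=10, period (20); ℓ=1 odd so k=1
a_0=10:  p_0=10·1+0=10,  q_0=10·0+1=1
a_1=20:  p_1=20·10+1=201,  q_1=20·1+0=20
→ (201, 20).  Check: 201²=40401, 101·20²=40400, difference 1.
n=2: (201,20)∘(201,20) = (201·201+101·20·20, 201·20+20·201) = (80801,8040)
n=3: (80801,8040)∘(201,20) = (201·80801+101·20·8040, 201·8040+20·80801) = (32481801,3232060)
n=4: (32481801,3232060)∘(201,20) = (201·32481801+101·20·3232060, 201·3232060+20·32481801) = (13057603201,1299280080)
n=5: (13057603201,1299280080)∘(201,20) = (201·13057603201+101·20·1299280080, 201·1299280080+20·13057603201) = (5249124005001,522307360100)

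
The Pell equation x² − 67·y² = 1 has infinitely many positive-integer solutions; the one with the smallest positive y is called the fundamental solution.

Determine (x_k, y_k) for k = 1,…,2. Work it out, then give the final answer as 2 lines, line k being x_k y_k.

[8; 5,2,1,1,7,1,1,2,5,16] for √67; ℓ=10 ⇒ convergent index 9
k=0  a_k=8  p_k/q_k = 8/1
…
k=2  a_k=2  p_k/q_k = 90/11
k=3  a_k=1  p_k/q_k = 131/16
k=4  a_k=1  p_k/q_k = 221/27
k=5  a_k=7  p_k/q_k = 1678/205
…
k=7  a_k=1  p_k/q_k = 3577/437
k=8  a_k=2  p_k/q_k = 9053/1106
k=9  a_k=5  p_k/q_k = 48842/5967
(x₁, y₁) = (48842, 5967);  48842² − 67·5967² = 1 ✓
n=2: (48842,5967)∘(48842,5967) = (48842·48842+67·5967·5967, 48842·5967+5967·48842) = (4771081927,582880428)

48842 5967
4771081927 582880428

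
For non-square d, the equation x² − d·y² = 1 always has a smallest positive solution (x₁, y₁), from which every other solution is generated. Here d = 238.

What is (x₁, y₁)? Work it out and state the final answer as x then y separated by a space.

d=238: √d = [15; 2,2,1,14,1,2,2,30] (ℓ=8, even), read p_7/q_7
i=0: a=15 ⇒ p=15, q=1
i=1: a=2 ⇒ p=31, q=2
…
i=3: a=1 ⇒ p=108, q=7
i=4: a=14 ⇒ p=1589, q=103
i=5: a=1 ⇒ p=1697, q=110
i=6: a=2 ⇒ p=4983, q=323
i=7: a=2 ⇒ p=11663, q=756
(x₁, y₁) = (11663, 756);  11663² − 238·756² = 1 ✓

11663 756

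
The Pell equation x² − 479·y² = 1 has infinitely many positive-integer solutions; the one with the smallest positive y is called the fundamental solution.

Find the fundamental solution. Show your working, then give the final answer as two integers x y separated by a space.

2989440 136591

√479 → a₀=21, period (1,7,1,3,2,21,2,3,1,7,1,42); ℓ=12 even so k=11
k=0  a_k=21  p_k/q_k = 21/1
k=1  a_k=1  p_k/q_k = 22/1
k=2  a_k=7  p_k/q_k = 175/8
k=3  a_k=1  p_k/q_k = 197/9
…
k=6  a_k=21  p_k/q_k = 37075/1694
k=7  a_k=2  p_k/q_k = 75879/3467
k=8  a_k=3  p_k/q_k = 264712/12095
…
k=10  a_k=7  p_k/q_k = 2648849/121029
k=11  a_k=1  p_k/q_k = 2989440/136591
→ (2989440, 136591).  Check: 2989440²=8936751513600, 479·136591²=8936751513599, difference 1.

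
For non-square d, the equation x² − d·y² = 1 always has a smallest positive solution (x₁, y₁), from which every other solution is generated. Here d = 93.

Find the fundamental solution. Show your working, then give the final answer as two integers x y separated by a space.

√93 = [9; 1,1,1,4,6,4,1,1,1,18, …], period ℓ=10 (even) → k=9
i=0: a=9 ⇒ p=9, q=1
…
i=2: a=1 ⇒ p=19, q=2
i=3: a=1 ⇒ p=29, q=3
i=4: a=4 ⇒ p=135, q=14
…
i=7: a=1 ⇒ p=4330, q=449
i=8: a=1 ⇒ p=7821, q=811
i=9: a=1 ⇒ p=12151, q=1260
→ (12151, 1260).  Check: 12151²=147646801, 93·1260²=147646800, difference 1.

12151 1260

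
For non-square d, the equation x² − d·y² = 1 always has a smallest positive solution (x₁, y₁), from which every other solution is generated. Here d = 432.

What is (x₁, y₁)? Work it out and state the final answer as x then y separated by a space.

√432 → a₀=20, period (1,3,1,1,1,3,1,40); ℓ=8 even so k=7
k=0  a_k=20  p_k/q_k = 20/1
k=1  a_k=1  p_k/q_k = 21/1
k=2  a_k=3  p_k/q_k = 83/4
…
k=4  a_k=1  p_k/q_k = 187/9
k=5  a_k=1  p_k/q_k = 291/14
k=6  a_k=3  p_k/q_k = 1060/51
k=7  a_k=1  p_k/q_k = 1351/65
→ (1351, 65).  Check: 1351²=1825201, 432·65²=1825200, difference 1.

1351 65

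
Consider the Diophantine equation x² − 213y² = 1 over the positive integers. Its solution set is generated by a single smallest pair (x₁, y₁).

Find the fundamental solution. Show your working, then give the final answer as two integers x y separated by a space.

d=213: √d = [14; 1,1,2,6,1,8,1,6,2,1,1,28] (ℓ=12, even), read p_11/q_11
a_0=14:  p_0=14·1+0=14,  q_0=14·0+1=1
a_1=1:  p_1=1·14+1=15,  q_1=1·1+0=1
a_2=1:  p_2=1·15+14=29,  q_2=1·1+1=2
…
a_5=1:  p_5=1·467+73=540,  q_5=1·32+5=37
a_6=8:  p_6=8·540+467=4787,  q_6=8·37+32=328
a_7=1:  p_7=1·4787+540=5327,  q_7=1·328+37=365
a_8=6:  p_8=6·5327+4787=36749,  q_8=6·365+328=2518
a_9=2:  p_9=2·36749+5327=78825,  q_9=2·2518+365=5401
a_10=1:  p_10=1·78825+36749=115574,  q_10=1·5401+2518=7919
a_11=1:  p_11=1·115574+78825=194399,  q_11=1·7919+5401=13320
(x₁, y₁) = (194399, 13320);  194399² − 213·13320² = 1 ✓

194399 13320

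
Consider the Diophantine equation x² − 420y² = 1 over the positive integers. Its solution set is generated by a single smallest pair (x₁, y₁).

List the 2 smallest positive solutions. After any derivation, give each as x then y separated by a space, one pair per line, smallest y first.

41 2
3361 164

d=420: √d = [20; 2,40] (ℓ=2, even), read p_1/q_1
a_0=20:  p_0=20·1+0=20,  q_0=20·0+1=1
a_1=2:  p_1=2·20+1=41,  q_1=2·1+0=2
fundamental: x₁=41, y₁=2  (since 1681 − 420·4 = 1)
k=2:  x_2 = 41·41+420·2·2 = 3361,  y_2 = 41·2+2·41 = 164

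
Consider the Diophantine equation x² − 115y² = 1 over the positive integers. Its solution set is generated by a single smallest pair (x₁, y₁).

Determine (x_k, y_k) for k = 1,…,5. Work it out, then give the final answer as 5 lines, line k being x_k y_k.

[10; 1,2,1,1,1,1,1,2,1,20] for √115; ℓ=10 ⇒ convergent index 9
step 0: (10, 1)  from 10·(1,0) + (0,1)
step 1: (11, 1)  from 1·(10,1) + (1,0)
step 2: (32, 3)  from 2·(11,1) + (10,1)
step 3: (43, 4)  from 1·(32,3) + (11,1)
step 4: (75, 7)  from 1·(43,4) + (32,3)
step 5: (118, 11)  from 1·(75,7) + (43,4)
step 6: (193, 18)  from 1·(118,11) + (75,7)
step 7: (311, 29)  from 1·(193,18) + (118,11)
step 8: (815, 76)  from 2·(311,29) + (193,18)
step 9: (1126, 105)  from 1·(815,76) + (311,29)
fundamental: x₁=1126, y₁=105  (since 1267876 − 115·11025 = 1)
(x_2, y_2) = (1126·1126 + 115·105·105, 1126·105 + 105·1126) = (2535751, 236460)
(x_3, y_3) = (1126·2535751 + 115·105·236460, 1126·236460 + 105·2535751) = (5710510126, 532507815)
(x_4, y_4) = (1126·5710510126 + 115·105·532507815, 1126·532507815 + 105·5710510126) = (12860066268001, 1199207362920)
(x_5, y_5) = (1126·12860066268001 + 115·105·1199207362920, 1126·1199207362920 + 105·12860066268001) = (28960863525028126, 2700614448788025)

1126 105
2535751 236460
5710510126 532507815
12860066268001 1199207362920
28960863525028126 2700614448788025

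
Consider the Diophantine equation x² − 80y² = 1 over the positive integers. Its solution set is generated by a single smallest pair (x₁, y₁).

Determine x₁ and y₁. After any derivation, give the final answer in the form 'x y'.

√80 = [8; 1,16, …], period ℓ=2 (even) → k=1
k=0  a_k=8  p_k/q_k = 8/1
k=1  a_k=1  p_k/q_k = 9/1
→ (9, 1).  Check: 9²=81, 80·1²=80, difference 1.

9 1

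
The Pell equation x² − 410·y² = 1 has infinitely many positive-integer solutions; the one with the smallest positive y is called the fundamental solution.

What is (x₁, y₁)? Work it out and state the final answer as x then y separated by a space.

81 4

[20; 4,40] for √410; ℓ=2 ⇒ convergent index 1
a_0=20:  p_0=20·1+0=20,  q_0=20·0+1=1
a_1=4:  p_1=4·20+1=81,  q_1=4·1+0=4
(x₁, y₁) = (81, 4);  81² − 410·4² = 1 ✓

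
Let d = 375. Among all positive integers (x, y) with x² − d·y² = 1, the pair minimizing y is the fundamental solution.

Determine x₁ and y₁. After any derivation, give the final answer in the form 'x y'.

15124 781

[19; 2,1,2,1,5,1,2,1,2,38] for √375; ℓ=10 ⇒ convergent index 9
k=0  a_k=19  p_k/q_k = 19/1
…
k=3  a_k=2  p_k/q_k = 155/8
k=4  a_k=1  p_k/q_k = 213/11
…
k=6  a_k=1  p_k/q_k = 1433/74
…
k=8  a_k=1  p_k/q_k = 5519/285
k=9  a_k=2  p_k/q_k = 15124/781
(x₁, y₁) = (15124, 781);  15124² − 375·781² = 1 ✓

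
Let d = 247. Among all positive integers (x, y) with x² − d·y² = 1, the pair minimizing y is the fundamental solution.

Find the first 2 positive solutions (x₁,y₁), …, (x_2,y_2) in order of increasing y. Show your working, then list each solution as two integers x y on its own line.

[15; 1,2,1,1,9,1,9,1,1,2,1,30] for √247; ℓ=12 ⇒ convergent index 11
a_0=15:  p_0=15·1+0=15,  q_0=15·0+1=1
…
a_4=1:  p_4=1·63+47=110,  q_4=1·4+3=7
a_5=9:  p_5=9·110+63=1053,  q_5=9·7+4=67
…
a_8=1:  p_8=1·11520+1163=12683,  q_8=1·733+74=807
…
a_10=2:  p_10=2·24203+12683=61089,  q_10=2·1540+807=3887
a_11=1:  p_11=1·61089+24203=85292,  q_11=1·3887+1540=5427
→ (85292, 5427).  Check: 85292²=7274725264, 247·5427²=7274725263, difference 1.
(85292+5427√247)^2 = 14549450527 + 925759368√247

85292 5427
14549450527 925759368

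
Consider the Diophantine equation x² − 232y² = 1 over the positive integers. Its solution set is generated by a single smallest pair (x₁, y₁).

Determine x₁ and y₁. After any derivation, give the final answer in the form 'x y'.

[15; 4,3,7,3,4,30] for √232; ℓ=6 ⇒ convergent index 5
a_0=15:  p_0=15·1+0=15,  q_0=15·0+1=1
a_1=4:  p_1=4·15+1=61,  q_1=4·1+0=4
…
a_3=7:  p_3=7·198+61=1447,  q_3=7·13+4=95
a_4=3:  p_4=3·1447+198=4539,  q_4=3·95+13=298
a_5=4:  p_5=4·4539+1447=19603,  q_5=4·298+95=1287
(x₁, y₁) = (19603, 1287);  19603² − 232·1287² = 1 ✓

19603 1287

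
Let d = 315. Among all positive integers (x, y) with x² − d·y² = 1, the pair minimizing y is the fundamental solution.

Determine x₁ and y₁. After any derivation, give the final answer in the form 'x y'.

[17; 1,2,1,34] for √315; ℓ=4 ⇒ convergent index 3
k=0  a_k=17  p_k/q_k = 17/1
…
k=2  a_k=2  p_k/q_k = 53/3
k=3  a_k=1  p_k/q_k = 71/4
(x₁, y₁) = (71, 4);  71² − 315·4² = 1 ✓

71 4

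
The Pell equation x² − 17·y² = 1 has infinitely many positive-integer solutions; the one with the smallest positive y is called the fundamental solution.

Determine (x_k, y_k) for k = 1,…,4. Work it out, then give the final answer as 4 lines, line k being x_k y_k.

√17 = [4; 8, …], period ℓ=1 (odd) → k=1
a_0=4:  p_0=4·1+0=4,  q_0=4·0+1=1
a_1=8:  p_1=8·4+1=33,  q_1=8·1+0=8
(x₁, y₁) = (33, 8);  33² − 17·8² = 1 ✓
(33+8√17)^2 = 2177 + 528√17
(33+8√17)^3 = 143649 + 34840√17
(33+8√17)^4 = 9478657 + 2298912√17

33 8
2177 528
143649 34840
9478657 2298912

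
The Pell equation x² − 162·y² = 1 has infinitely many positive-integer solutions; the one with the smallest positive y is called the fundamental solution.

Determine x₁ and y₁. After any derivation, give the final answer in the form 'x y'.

[12; 1,2,1,2,12,2,1,2,1,24] for √162; ℓ=10 ⇒ convergent index 9
step 0: (12, 1)  from 12·(1,0) + (0,1)
step 1: (13, 1)  from 1·(12,1) + (1,0)
step 2: (38, 3)  from 2·(13,1) + (12,1)
step 3: (51, 4)  from 1·(38,3) + (13,1)
step 4: (140, 11)  from 2·(51,4) + (38,3)
…
step 6: (3602, 283)  from 2·(1731,136) + (140,11)
step 7: (5333, 419)  from 1·(3602,283) + (1731,136)
step 8: (14268, 1121)  from 2·(5333,419) + (3602,283)
step 9: (19601, 1540)  from 1·(14268,1121) + (5333,419)
(x₁, y₁) = (19601, 1540);  19601² − 162·1540² = 1 ✓

19601 1540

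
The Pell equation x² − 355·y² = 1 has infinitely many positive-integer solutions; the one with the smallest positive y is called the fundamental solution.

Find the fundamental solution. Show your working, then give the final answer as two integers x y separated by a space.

√355 = [18; 1,5,3,3,1,6,1,3,3,5,1,36, …], period ℓ=12 (even) → k=11
a_0=18:  p_0=18·1+0=18,  q_0=18·0+1=1
a_1=1:  p_1=1·18+1=19,  q_1=1·1+0=1
a_2=5:  p_2=5·19+18=113,  q_2=5·1+1=6
…
a_6=6:  p_6=6·1545+1187=10457,  q_6=6·82+63=555
a_7=1:  p_7=1·10457+1545=12002,  q_7=1·555+82=637
…
a_9=3:  p_9=3·46463+12002=151391,  q_9=3·2466+637=8035
a_10=5:  p_10=5·151391+46463=803418,  q_10=5·8035+2466=42641
a_11=1:  p_11=1·803418+151391=954809,  q_11=1·42641+8035=50676
(x₁, y₁) = (954809, 50676);  954809² − 355·50676² = 1 ✓

954809 50676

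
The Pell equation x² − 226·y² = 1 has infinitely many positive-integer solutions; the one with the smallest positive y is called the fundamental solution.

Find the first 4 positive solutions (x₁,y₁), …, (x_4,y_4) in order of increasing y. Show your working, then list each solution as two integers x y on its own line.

451 30
406801 27060
366934051 24408090
330974107201 22016070120

d=226: √d = [15; 30] (ℓ=1, odd), read p_1/q_1
step 0: (15, 1)  from 15·(1,0) + (0,1)
step 1: (451, 30)  from 30·(15,1) + (1,0)
→ (451, 30).  Check: 451²=203401, 226·30²=203400, difference 1.
(451+30√226)^2 = 406801 + 27060√226
(451+30√226)^3 = 366934051 + 24408090√226
(451+30√226)^4 = 330974107201 + 22016070120√226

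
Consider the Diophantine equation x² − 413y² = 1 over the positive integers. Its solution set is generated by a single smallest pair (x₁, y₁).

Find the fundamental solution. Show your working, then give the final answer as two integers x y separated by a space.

√413 → a₀=20, period (3,9,1,4,1,9,3,40); ℓ=8 even so k=7
i=0: a=20 ⇒ p=20, q=1
i=1: a=3 ⇒ p=61, q=3
i=2: a=9 ⇒ p=569, q=28
…
i=4: a=4 ⇒ p=3089, q=152
i=5: a=1 ⇒ p=3719, q=183
i=6: a=9 ⇒ p=36560, q=1799
i=7: a=3 ⇒ p=113399, q=5580
(x₁, y₁) = (113399, 5580);  113399² − 413·5580² = 1 ✓

113399 5580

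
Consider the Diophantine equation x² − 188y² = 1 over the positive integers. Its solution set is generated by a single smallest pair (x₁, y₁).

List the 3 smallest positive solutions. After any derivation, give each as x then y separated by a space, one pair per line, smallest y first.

4607 336
42448897 3095904
391124132351 28525659120

d=188: √d = [13; 1,2,2,6,2,2,1,26] (ℓ=8, even), read p_7/q_7
a_0=13:  p_0=13·1+0=13,  q_0=13·0+1=1
a_1=1:  p_1=1·13+1=14,  q_1=1·1+0=1
a_2=2:  p_2=2·14+13=41,  q_2=2·1+1=3
a_3=2:  p_3=2·41+14=96,  q_3=2·3+1=7
a_4=6:  p_4=6·96+41=617,  q_4=6·7+3=45
…
a_6=2:  p_6=2·1330+617=3277,  q_6=2·97+45=239
a_7=1:  p_7=1·3277+1330=4607,  q_7=1·239+97=336
fundamental: x₁=4607, y₁=336  (since 21224449 − 188·112896 = 1)
(x_2, y_2) = (4607·4607 + 188·336·336, 4607·336 + 336·4607) = (42448897, 3095904)
(x_3, y_3) = (4607·42448897 + 188·336·3095904, 4607·3095904 + 336·42448897) = (391124132351, 28525659120)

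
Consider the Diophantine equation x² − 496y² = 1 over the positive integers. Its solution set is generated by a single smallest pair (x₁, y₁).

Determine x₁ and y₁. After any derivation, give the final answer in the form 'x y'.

4620799 207480

√496 → a₀=22, period (3,1,2,4,1,…,1,3,44); ℓ=16 even so k=15
a_0=22:  p_0=22·1+0=22,  q_0=22·0+1=1
a_1=3:  p_1=3·22+1=67,  q_1=3·1+0=3
…
a_3=2:  p_3=2·89+67=245,  q_3=2·4+3=11
a_4=4:  p_4=4·245+89=1069,  q_4=4·11+4=48
…
a_6=1:  p_6=1·1314+1069=2383,  q_6=1·59+48=107
…
a_8=2:  p_8=2·6080+2383=14543,  q_8=2·273+107=653
a_9=2:  p_9=2·14543+6080=35166,  q_9=2·653+273=1579
…
a_12=4:  p_12=4·84875+49709=389209,  q_12=4·3811+2232=17476
…
a_14=1:  p_14=1·863293+389209=1252502,  q_14=1·38763+17476=56239
a_15=3:  p_15=3·1252502+863293=4620799,  q_15=3·56239+38763=207480
(x₁, y₁) = (4620799, 207480);  4620799² − 496·207480² = 1 ✓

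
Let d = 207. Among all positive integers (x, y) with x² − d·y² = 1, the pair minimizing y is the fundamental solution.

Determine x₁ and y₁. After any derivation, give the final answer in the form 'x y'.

d=207: √d = [14; 2,1,1,2,1,1,2,28] (ℓ=8, even), read p_7/q_7
a_0=14:  p_0=14·1+0=14,  q_0=14·0+1=1
a_1=2:  p_1=2·14+1=29,  q_1=2·1+0=2
a_2=1:  p_2=1·29+14=43,  q_2=1·2+1=3
a_3=1:  p_3=1·43+29=72,  q_3=1·3+2=5
a_4=2:  p_4=2·72+43=187,  q_4=2·5+3=13
…
a_6=1:  p_6=1·259+187=446,  q_6=1·18+13=31
a_7=2:  p_7=2·446+259=1151,  q_7=2·31+18=80
fundamental: x₁=1151, y₁=80  (since 1324801 − 207·6400 = 1)

1151 80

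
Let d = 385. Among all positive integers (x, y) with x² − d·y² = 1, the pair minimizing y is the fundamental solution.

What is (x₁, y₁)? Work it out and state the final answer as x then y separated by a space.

d=385: √d = [19; 1,1,1,1,1,…,1,1,38] (ℓ=16, even), read p_15/q_15
step 0: (19, 1)  from 19·(1,0) + (0,1)
…
step 2: (39, 2)  from 1·(20,1) + (19,1)
step 3: (59, 3)  from 1·(39,2) + (20,1)
…
step 5: (157, 8)  from 1·(98,5) + (59,3)
…
step 9: (2747, 140)  from 1·(2021,103) + (726,37)
…
step 14: (59551, 3035)  from 1·(36280,1849) + (23271,1186)
step 15: (95831, 4884)  from 1·(59551,3035) + (36280,1849)
→ (95831, 4884).  Check: 95831²=9183580561, 385·4884²=9183580560, difference 1.

95831 4884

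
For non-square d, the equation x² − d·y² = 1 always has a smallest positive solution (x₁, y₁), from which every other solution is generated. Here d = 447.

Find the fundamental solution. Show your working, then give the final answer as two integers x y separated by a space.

148 7

[21; 7,42] for √447; ℓ=2 ⇒ convergent index 1
step 0: (21, 1)  from 21·(1,0) + (0,1)
step 1: (148, 7)  from 7·(21,1) + (1,0)
(x₁, y₁) = (148, 7);  148² − 447·7² = 1 ✓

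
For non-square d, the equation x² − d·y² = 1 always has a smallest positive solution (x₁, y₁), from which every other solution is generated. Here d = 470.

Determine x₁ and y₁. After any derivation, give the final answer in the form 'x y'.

1691 78

√470 → a₀=21, period (1,2,8,2,1,42); ℓ=6 even so k=5
step 0: (21, 1)  from 21·(1,0) + (0,1)
step 1: (22, 1)  from 1·(21,1) + (1,0)
step 2: (65, 3)  from 2·(22,1) + (21,1)
step 3: (542, 25)  from 8·(65,3) + (22,1)
step 4: (1149, 53)  from 2·(542,25) + (65,3)
step 5: (1691, 78)  from 1·(1149,53) + (542,25)
→ (1691, 78).  Check: 1691²=2859481, 470·78²=2859480, difference 1.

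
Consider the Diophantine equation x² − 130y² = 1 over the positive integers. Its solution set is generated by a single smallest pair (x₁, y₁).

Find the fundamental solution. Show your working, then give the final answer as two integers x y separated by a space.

6499 570

√130 = [11; 2,2,22, …], period ℓ=3 (odd) → k=5
a_0=11:  p_0=11·1+0=11,  q_0=11·0+1=1
a_1=2:  p_1=2·11+1=23,  q_1=2·1+0=2
a_2=2:  p_2=2·23+11=57,  q_2=2·2+1=5
a_3=22:  p_3=22·57+23=1277,  q_3=22·5+2=112
a_4=2:  p_4=2·1277+57=2611,  q_4=2·112+5=229
a_5=2:  p_5=2·2611+1277=6499,  q_5=2·229+112=570
→ (6499, 570).  Check: 6499²=42237001, 130·570²=42237000, difference 1.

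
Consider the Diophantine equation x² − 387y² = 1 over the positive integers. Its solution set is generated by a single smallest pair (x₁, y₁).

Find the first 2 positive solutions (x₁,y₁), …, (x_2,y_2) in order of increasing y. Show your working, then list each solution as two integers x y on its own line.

√387 = [19; 1,2,19,2,1,38, …], period ℓ=6 (even) → k=5
a_0=19:  p_0=19·1+0=19,  q_0=19·0+1=1
…
a_4=2:  p_4=2·1141+59=2341,  q_4=2·58+3=119
a_5=1:  p_5=1·2341+1141=3482,  q_5=1·119+58=177
→ (3482, 177).  Check: 3482²=12124324, 387·177²=12124323, difference 1.
(x_2, y_2) = (3482·3482 + 387·177·177, 3482·177 + 177·3482) = (24248647, 1232628)

3482 177
24248647 1232628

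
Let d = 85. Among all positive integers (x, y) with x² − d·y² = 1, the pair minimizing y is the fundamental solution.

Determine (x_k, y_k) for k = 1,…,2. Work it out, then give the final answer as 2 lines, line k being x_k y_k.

285769 30996
163327842721 17715391848

√85 = [9; 4,1,1,4,18, …], period ℓ=5 (odd) → k=9
step 0: (9, 1)  from 9·(1,0) + (0,1)
step 1: (37, 4)  from 4·(9,1) + (1,0)
step 2: (46, 5)  from 1·(37,4) + (9,1)
step 3: (83, 9)  from 1·(46,5) + (37,4)
…
step 8: (62739, 6805)  from 1·(34813,3776) + (27926,3029)
step 9: (285769, 30996)  from 4·(62739,6805) + (34813,3776)
(x₁, y₁) = (285769, 30996);  285769² − 85·30996² = 1 ✓
k=2:  x_2 = 285769·285769+85·30996·30996 = 163327842721,  y_2 = 285769·30996+30996·285769 = 17715391848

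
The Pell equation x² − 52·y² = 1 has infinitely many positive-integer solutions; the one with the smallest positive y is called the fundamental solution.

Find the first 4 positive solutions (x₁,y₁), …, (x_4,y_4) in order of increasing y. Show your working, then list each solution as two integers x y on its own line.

649 90
842401 116820
1093435849 151632270
1419278889601 196818569640

[7; 4,1,2,1,4,14] for √52; ℓ=6 ⇒ convergent index 5
step 0: (7, 1)  from 7·(1,0) + (0,1)
step 1: (29, 4)  from 4·(7,1) + (1,0)
step 2: (36, 5)  from 1·(29,4) + (7,1)
step 3: (101, 14)  from 2·(36,5) + (29,4)
step 4: (137, 19)  from 1·(101,14) + (36,5)
step 5: (649, 90)  from 4·(137,19) + (101,14)
(x₁, y₁) = (649, 90);  649² − 52·90² = 1 ✓
(x_2, y_2) = (649·649 + 52·90·90, 649·90 + 90·649) = (842401, 116820)
(x_3, y_3) = (649·842401 + 52·90·116820, 649·116820 + 90·842401) = (1093435849, 151632270)
(x_4, y_4) = (649·1093435849 + 52·90·151632270, 649·151632270 + 90·1093435849) = (1419278889601, 196818569640)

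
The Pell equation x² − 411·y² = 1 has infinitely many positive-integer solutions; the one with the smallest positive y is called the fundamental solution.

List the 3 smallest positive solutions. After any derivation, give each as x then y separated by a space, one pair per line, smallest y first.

49730 2453
4946145799 243975380
491943661118810 24265791292347

d=411: √d = [20; 3,1,1,1,19,1,1,1,3,40] (ℓ=10, even), read p_9/q_9
step 0: (20, 1)  from 20·(1,0) + (0,1)
…
step 4: (223, 11)  from 1·(142,7) + (81,4)
…
step 6: (4602, 227)  from 1·(4379,216) + (223,11)
step 7: (8981, 443)  from 1·(4602,227) + (4379,216)
step 8: (13583, 670)  from 1·(8981,443) + (4602,227)
step 9: (49730, 2453)  from 3·(13583,670) + (8981,443)
→ (49730, 2453).  Check: 49730²=2473072900, 411·2453²=2473072899, difference 1.
(49730+2453√411)^2 = 4946145799 + 243975380√411
(49730+2453√411)^3 = 491943661118810 + 24265791292347√411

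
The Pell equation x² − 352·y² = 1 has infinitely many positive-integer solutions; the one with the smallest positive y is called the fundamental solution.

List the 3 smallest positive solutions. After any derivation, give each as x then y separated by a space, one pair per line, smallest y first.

77617 4137
12048797377 642203058
1870383011943601 99691749501435

√352 → a₀=18, period (1,3,5,9,5,3,1,36); ℓ=8 even so k=7
i=0: a=18 ⇒ p=18, q=1
…
i=3: a=5 ⇒ p=394, q=21
…
i=5: a=5 ⇒ p=18499, q=986
i=6: a=3 ⇒ p=59118, q=3151
i=7: a=1 ⇒ p=77617, q=4137
(x₁, y₁) = (77617, 4137);  77617² − 352·4137² = 1 ✓
n=2: (77617,4137)∘(77617,4137) = (77617·77617+352·4137·4137, 77617·4137+4137·77617) = (12048797377,642203058)
n=3: (12048797377,642203058)∘(77617,4137) = (77617·12048797377+352·4137·642203058, 77617·642203058+4137·12048797377) = (1870383011943601,99691749501435)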